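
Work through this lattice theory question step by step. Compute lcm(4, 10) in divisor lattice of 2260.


In a divisor lattice, join = lcm (least common multiple).
gcd(4,10) = 2
lcm(4,10) = 4*10/gcd = 40/2 = 20


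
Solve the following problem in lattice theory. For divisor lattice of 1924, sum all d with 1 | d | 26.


Interval [1,26] in divisors of 1924: [1, 2, 13, 26]
Sum = 42


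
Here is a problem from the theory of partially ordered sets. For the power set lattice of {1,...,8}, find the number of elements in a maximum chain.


A chain is a totally ordered subset; we count the number of elements in a maximum chain.
Compute, for each element x, the size of the longest chain ending at x:
  {}: 1
  {1}: 2
  {2}: 2
  {3}: 2
  {4}: 2
  {5}: 2
  ...
A maximum chain: {} < {1} < {1,2} < {1,2,3} < {1,2,3,4} < {1,2,3,4,5} < {1,2,3,4,5,6} < {1,2,3,4,5,6,7} < {1,2,3,4,5,6,7,8}
Number of elements in the longest chain: 9


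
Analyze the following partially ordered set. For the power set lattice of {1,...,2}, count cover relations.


A cover relation a -< b holds when a < b with no c strictly between.
Cover relations:
  {} -< {1}
  {} -< {2}
  {1} -< {1,2}
  {2} -< {1,2}
Total: 4


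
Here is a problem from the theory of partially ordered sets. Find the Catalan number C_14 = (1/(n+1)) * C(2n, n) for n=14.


C(n) = C(2n, n) / (n+1).
C(28, 14) = 40116600
C(14) = 40116600 / 15 = 2674440


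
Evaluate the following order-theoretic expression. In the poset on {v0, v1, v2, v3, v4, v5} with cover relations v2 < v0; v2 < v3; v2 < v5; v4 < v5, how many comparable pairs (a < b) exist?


A comparable pair {a,b} has a < b or b < a in the order.
Count unordered pairs where one element is strictly below the other.
Examples: {v0,v2}, {v2,v3}, {v2,v5}, {v4,v5}
Total comparable pairs: 4


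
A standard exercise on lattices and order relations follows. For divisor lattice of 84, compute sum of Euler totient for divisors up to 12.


Divisors of 84 up to 12: [1, 2, 3, 4, 6, 7, 12]
phi values: [1, 1, 2, 2, 2, 6, 4]
Sum = 18


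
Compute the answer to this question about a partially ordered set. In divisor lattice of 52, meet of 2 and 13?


In a divisor lattice, meet = gcd (greatest common divisor).
By Euclidean algorithm or factoring: gcd(2,13) = 1


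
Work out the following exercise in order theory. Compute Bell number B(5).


B(n) = number of set partitions of an n-element set.
B(n) satisfies the recurrence: B(n+1) = sum_k C(n,k)*B(k).
B(5) = 52


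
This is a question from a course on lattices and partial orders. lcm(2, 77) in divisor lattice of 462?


Join=lcm.
gcd(2,77)=1
lcm=154


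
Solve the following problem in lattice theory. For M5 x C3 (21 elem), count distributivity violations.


Distributive law: a ^ (b v c) = (a ^ b) v (a ^ c).
Check all 21^3 = 9261 ordered triples (a,b,c).
  e.g. a=(a1,0), b=(a2,0), c=(a3,0): lhs=(a1,0) != rhs=(0,0)
  e.g. a=(a1,0), b=(a2,0), c=(a3,1): lhs=(a1,0) != rhs=(0,0)
Total violating triples: 1620


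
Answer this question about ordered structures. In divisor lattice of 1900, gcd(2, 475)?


Meet=gcd.
gcd(2,475)=1


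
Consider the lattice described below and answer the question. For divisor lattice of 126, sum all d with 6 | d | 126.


Interval [6,126] in divisors of 126: [6, 18, 42, 126]
Sum = 192


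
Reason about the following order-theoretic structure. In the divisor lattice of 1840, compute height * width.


Height = length of longest chain minus 1; width = size of largest antichain.
A maximum chain: 1 | 23 | 115 | 230 | 460 | 920 | 1840  (height 6).
A maximum antichain: {4, 10, 46, 115}  (width 4).
Product = 6 * 4 = 24


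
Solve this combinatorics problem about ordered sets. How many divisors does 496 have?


Divisors of 496: [1, 2, 4, 8, 16, 31, 62, 124, 248, 496]
Count: 10


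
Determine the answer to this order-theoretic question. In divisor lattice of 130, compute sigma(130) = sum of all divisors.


sigma(n) = sum of divisors.
Divisors of 130: [1, 2, 5, 10, 13, 26, 65, 130]
Sum = 252


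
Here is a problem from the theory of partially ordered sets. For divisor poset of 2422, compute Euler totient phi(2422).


phi(n) = n * prod_{p|n} (1 - 1/p).
Prime divisors of 2422: [2, 7, 173]
phi(2422) = 2422 * (1 - 1/2) * (1 - 1/7) * (1 - 1/173)
phi(2422) = 1032


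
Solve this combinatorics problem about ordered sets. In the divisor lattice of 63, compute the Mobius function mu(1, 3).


In a divisor lattice, mu(a,b) = mu(b/a) where mu is the classical Mobius function.
b/a = 3/1 = 3
Prime factorization of 3: primes [3]
3 is squarefree with 1 prime factor(s), so mu(3) = (-1)^1 = -1


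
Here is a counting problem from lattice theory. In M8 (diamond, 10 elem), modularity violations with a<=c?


Modular law: if a <= c then a v (b ^ c) = (a v b) ^ c.
Check all triples (a,b,c) with a <= c among 10 elements.
This lattice is modular (diamonds M_m and their chain-products are modular).
Total violating triples: 0


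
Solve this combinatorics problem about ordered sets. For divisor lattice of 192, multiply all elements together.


Divisors of 192: [1, 2, 3, 4, 6, 8, 12, 16, 24, 32, 48, 64, 96, 192]
Product = n^(d(n)/2) = 192^(14/2)
Product = 9618527719784448


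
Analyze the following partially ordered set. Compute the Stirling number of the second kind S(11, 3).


S(n,k) = k*S(n-1,k) + S(n-1,k-1).
S(10,3) = 9330, S(10,2) = 511
S(11,3) = 3*9330 + 511 = 27990 + 511
S(11,3) = 28501


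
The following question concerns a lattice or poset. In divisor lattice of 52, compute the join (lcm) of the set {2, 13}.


In a divisor lattice, join = lcm (least common multiple).
Compute lcm iteratively: start with first element, then lcm(current, next).
Elements: [2, 13]
lcm(2,13) = 26
Final lcm = 26


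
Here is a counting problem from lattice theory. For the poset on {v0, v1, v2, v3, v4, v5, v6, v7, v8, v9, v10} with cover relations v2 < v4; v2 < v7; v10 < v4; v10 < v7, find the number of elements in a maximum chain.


A chain is a totally ordered subset; we count the number of elements in a maximum chain.
Compute, for each element x, the size of the longest chain ending at x:
  v0: 1
  v1: 1
  v2: 1
  v3: 1
  v5: 1
  v6: 1
  ...
A maximum chain: v2 < v4
Number of elements in the longest chain: 2


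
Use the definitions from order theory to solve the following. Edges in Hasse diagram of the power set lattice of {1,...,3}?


A cover relation a -< b holds when a < b with no c strictly between.
Cover relations:
  {} -< {1}
  {} -< {2}
  {} -< {3}
  {1} -< {1,2}
  {1} -< {1,3}
  {2} -< {1,2}
  {2} -< {2,3}
  {3} -< {1,3}
  ...4 more
Total: 12


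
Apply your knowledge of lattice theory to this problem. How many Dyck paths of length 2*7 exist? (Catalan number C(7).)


C(n) = C(2n, n) / (n+1).
C(14, 7) = 3432
C(7) = 3432 / 8 = 429


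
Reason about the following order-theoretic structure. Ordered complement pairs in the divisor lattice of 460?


Complement pair (a,b): a meet b = bottom, a join b = top.
Here: gcd(a,b)=1 and lcm(a,b)=460, i.e. a*b=460 with a,b coprime.
Pairs found: (1,460), (4,115), (5,92), (20,23), ... (4 more)
Total ordered pairs: 8


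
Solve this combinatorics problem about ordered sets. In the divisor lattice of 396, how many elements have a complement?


An element a is complemented if some b has a meet b = bottom, a join b = top.
a is complemented iff gcd(a, n/a)=1, i.e. a is a unitary divisor of 396.
Complemented elements: 1, 4, 9, 11, 36, 44, ... (2 more)
Count: 8


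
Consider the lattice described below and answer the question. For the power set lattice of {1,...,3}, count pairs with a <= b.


The order relation is {(a,b) : a <= b}, reflexive so it includes (a,a).
Examples: ({},{}), ({},{1,2}), ({},{1,2,3}), ({},{1,3}), ({},{1}), ...
Total ordered pairs: 27


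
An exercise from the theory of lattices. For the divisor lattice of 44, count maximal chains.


A maximal chain goes from the minimum element to a maximal element via cover relations.
Counting all min-to-max paths in the cover graph.
Total maximal chains: 3


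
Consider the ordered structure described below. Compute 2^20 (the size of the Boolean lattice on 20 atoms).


Power set = 2^n.
2^20 = 1048576


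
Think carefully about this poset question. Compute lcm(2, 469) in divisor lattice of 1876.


In a divisor lattice, join = lcm (least common multiple).
gcd(2,469) = 1
lcm(2,469) = 2*469/gcd = 938/1 = 938


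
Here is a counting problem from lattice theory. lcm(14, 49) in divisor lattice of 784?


Join=lcm.
gcd(14,49)=7
lcm=98


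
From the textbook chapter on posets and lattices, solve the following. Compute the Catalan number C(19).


C(n) = C(2n, n) / (n+1).
C(38, 19) = 35345263800
C(19) = 35345263800 / 20 = 1767263190


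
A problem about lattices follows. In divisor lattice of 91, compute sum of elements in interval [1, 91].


Interval [1,91] in divisors of 91: [1, 7, 13, 91]
Sum = 112


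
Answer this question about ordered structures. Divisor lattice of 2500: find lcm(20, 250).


In a divisor lattice, join = lcm (least common multiple).
gcd(20,250) = 10
lcm(20,250) = 20*250/gcd = 5000/10 = 500


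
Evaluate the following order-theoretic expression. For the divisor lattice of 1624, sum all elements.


sigma(n) = sum of divisors.
Divisors of 1624: [1, 2, 4, 7, 8, 14, 28, 29, 56, 58, 116, 203, 232, 406, 812, 1624]
Sum = 3600


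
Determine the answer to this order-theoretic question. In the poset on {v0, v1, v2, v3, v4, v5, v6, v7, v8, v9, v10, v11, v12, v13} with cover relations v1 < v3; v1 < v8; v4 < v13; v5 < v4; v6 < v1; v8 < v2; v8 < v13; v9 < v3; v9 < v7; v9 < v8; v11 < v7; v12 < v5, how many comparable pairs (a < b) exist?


A comparable pair {a,b} has a < b or b < a in the order.
Count unordered pairs where one element is strictly below the other.
Examples: {v1,v2}, {v1,v3}, {v1,v6}, {v1,v8}, ...
Total comparable pairs: 23


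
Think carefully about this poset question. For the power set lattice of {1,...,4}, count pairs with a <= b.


The order relation is {(a,b) : a <= b}, reflexive so it includes (a,a).
Examples: ({},{}), ({},{1,2}), ({},{1,2,3}), ({},{1,2,3,4}), ({},{1,2,4}), ...
Total ordered pairs: 81


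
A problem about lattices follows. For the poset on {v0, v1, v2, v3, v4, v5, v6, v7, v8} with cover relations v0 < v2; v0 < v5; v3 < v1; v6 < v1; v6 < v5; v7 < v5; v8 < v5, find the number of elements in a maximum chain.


A chain is a totally ordered subset; we count the number of elements in a maximum chain.
Compute, for each element x, the size of the longest chain ending at x:
  v0: 1
  v3: 1
  v4: 1
  v6: 1
  v7: 1
  v8: 1
  ...
A maximum chain: v3 < v1
Number of elements in the longest chain: 2


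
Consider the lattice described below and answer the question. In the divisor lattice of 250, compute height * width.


Height = length of longest chain minus 1; width = size of largest antichain.
A maximum chain: 1 | 5 | 25 | 125 | 250  (height 4).
A maximum antichain: {2, 5}  (width 2).
Product = 4 * 2 = 8


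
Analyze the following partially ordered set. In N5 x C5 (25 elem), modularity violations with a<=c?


Modular law: if a <= c then a v (b ^ c) = (a v b) ^ c.
Check all triples (a,b,c) with a <= c among 25 elements.
  e.g. a=(a,0), b=(c,0), c=(b,0): lhs=(a,0) != rhs=(b,0)
  e.g. a=(a,0), b=(c,1), c=(b,0): lhs=(a,0) != rhs=(b,0)
Total violating triples: 75


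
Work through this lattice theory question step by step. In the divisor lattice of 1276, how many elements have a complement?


An element a is complemented if some b has a meet b = bottom, a join b = top.
a is complemented iff gcd(a, n/a)=1, i.e. a is a unitary divisor of 1276.
Complemented elements: 1, 4, 11, 29, 44, 116, ... (2 more)
Count: 8


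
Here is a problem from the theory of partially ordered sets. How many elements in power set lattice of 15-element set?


Power set = 2^n.
2^15 = 32768


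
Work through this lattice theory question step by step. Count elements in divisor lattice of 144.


Divisors of 144: [1, 2, 3, 4, 6, 8, 9, 12, 16, 18, 24, 36, 48, 72, 144]
Count: 15


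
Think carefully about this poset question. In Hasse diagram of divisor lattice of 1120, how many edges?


A cover relation a -< b holds when a < b with no c strictly between.
Cover relations:
  1 -< 2
  1 -< 5
  1 -< 7
  2 -< 4
  2 -< 10
  2 -< 14
  4 -< 8
  4 -< 20
  ...36 more
Total: 44


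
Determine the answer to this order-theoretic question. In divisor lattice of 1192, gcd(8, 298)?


Meet=gcd.
gcd(8,298)=2


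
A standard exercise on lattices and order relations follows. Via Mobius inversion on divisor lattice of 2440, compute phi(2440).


phi(n) = n * prod_{p|n} (1 - 1/p).
Prime divisors of 2440: [2, 5, 61]
phi(2440) = 2440 * (1 - 1/2) * (1 - 1/5) * (1 - 1/61)
phi(2440) = 960


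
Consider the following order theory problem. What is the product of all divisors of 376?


Divisors of 376: [1, 2, 4, 8, 47, 94, 188, 376]
Product = n^(d(n)/2) = 376^(8/2)
Product = 19987173376


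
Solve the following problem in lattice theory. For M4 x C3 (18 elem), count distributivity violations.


Distributive law: a ^ (b v c) = (a ^ b) v (a ^ c).
Check all 18^3 = 5832 ordered triples (a,b,c).
  e.g. a=(a1,0), b=(a2,0), c=(a3,0): lhs=(a1,0) != rhs=(0,0)
  e.g. a=(a1,0), b=(a2,0), c=(a3,1): lhs=(a1,0) != rhs=(0,0)
Total violating triples: 648


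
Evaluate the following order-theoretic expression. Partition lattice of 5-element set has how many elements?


B(n) = number of set partitions of an n-element set.
B(n) satisfies the recurrence: B(n+1) = sum_k C(n,k)*B(k).
B(5) = 52


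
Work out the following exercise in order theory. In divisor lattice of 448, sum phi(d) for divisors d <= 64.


Divisors of 448 up to 64: [1, 2, 4, 7, 8, 14, 16, 28, 32, 56, 64]
phi values: [1, 1, 2, 6, 4, 6, 8, 12, 16, 24, 32]
Sum = 112


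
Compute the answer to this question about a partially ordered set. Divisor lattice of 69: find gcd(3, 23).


In a divisor lattice, meet = gcd (greatest common divisor).
By Euclidean algorithm or factoring: gcd(3,23) = 1


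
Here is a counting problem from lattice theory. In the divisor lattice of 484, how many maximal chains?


A maximal chain goes from the minimum element to a maximal element via cover relations.
Counting all min-to-max paths in the cover graph.
Total maximal chains: 6


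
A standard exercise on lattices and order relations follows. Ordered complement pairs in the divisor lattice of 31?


Complement pair (a,b): a meet b = bottom, a join b = top.
Here: gcd(a,b)=1 and lcm(a,b)=31, i.e. a*b=31 with a,b coprime.
Pairs found: (1,31), (31,1)
Total ordered pairs: 2


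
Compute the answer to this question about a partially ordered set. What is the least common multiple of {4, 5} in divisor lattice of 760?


In a divisor lattice, join = lcm (least common multiple).
Compute lcm iteratively: start with first element, then lcm(current, next).
Elements: [4, 5]
lcm(4,5) = 20
Final lcm = 20


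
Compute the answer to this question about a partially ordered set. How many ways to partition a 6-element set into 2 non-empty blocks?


S(n,k) = k*S(n-1,k) + S(n-1,k-1).
S(5,2) = 15, S(5,1) = 1
S(6,2) = 2*15 + 1 = 30 + 1
S(6,2) = 31


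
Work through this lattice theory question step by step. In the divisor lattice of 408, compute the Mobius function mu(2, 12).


In a divisor lattice, mu(a,b) = mu(b/a) where mu is the classical Mobius function.
b/a = 12/2 = 6
Prime factorization of 6: primes [2, 3]
6 is squarefree with 2 prime factor(s), so mu(6) = (-1)^2 = 1


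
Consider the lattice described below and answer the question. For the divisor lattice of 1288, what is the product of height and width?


Height = length of longest chain minus 1; width = size of largest antichain.
A maximum chain: 1 | 23 | 161 | 322 | 644 | 1288  (height 5).
A maximum antichain: {4, 14, 46, 161}  (width 4).
Product = 5 * 4 = 20


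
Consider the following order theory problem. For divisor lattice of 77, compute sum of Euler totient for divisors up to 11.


Divisors of 77 up to 11: [1, 7, 11]
phi values: [1, 6, 10]
Sum = 17


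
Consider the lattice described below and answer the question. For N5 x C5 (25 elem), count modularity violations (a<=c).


Modular law: if a <= c then a v (b ^ c) = (a v b) ^ c.
Check all triples (a,b,c) with a <= c among 25 elements.
  e.g. a=(a,0), b=(c,0), c=(b,0): lhs=(a,0) != rhs=(b,0)
  e.g. a=(a,0), b=(c,1), c=(b,0): lhs=(a,0) != rhs=(b,0)
Total violating triples: 75


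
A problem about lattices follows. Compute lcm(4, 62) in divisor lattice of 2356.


In a divisor lattice, join = lcm (least common multiple).
gcd(4,62) = 2
lcm(4,62) = 4*62/gcd = 248/2 = 124


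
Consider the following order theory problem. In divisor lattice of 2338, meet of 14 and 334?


In a divisor lattice, meet = gcd (greatest common divisor).
By Euclidean algorithm or factoring: gcd(14,334) = 2


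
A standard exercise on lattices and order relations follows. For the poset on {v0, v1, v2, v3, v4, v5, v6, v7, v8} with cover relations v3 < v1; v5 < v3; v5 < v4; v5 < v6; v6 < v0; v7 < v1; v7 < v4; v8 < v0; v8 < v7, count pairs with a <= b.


The order relation is {(a,b) : a <= b}, reflexive so it includes (a,a).
Examples: (v0,v0), (v1,v1), (v2,v2), (v3,v1), (v3,v3), ...
Total ordered pairs: 22


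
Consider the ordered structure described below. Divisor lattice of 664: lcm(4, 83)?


Join=lcm.
gcd(4,83)=1
lcm=332


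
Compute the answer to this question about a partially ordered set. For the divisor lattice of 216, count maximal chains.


A maximal chain goes from the minimum element to a maximal element via cover relations.
Counting all min-to-max paths in the cover graph.
Total maximal chains: 20


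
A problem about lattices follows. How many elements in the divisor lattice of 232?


Divisors of 232: [1, 2, 4, 8, 29, 58, 116, 232]
Count: 8


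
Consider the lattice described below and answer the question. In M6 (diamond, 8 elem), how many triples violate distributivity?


Distributive law: a ^ (b v c) = (a ^ b) v (a ^ c).
Check all 8^3 = 512 ordered triples (a,b,c).
  e.g. a=a1, b=a2, c=a3: lhs=a1 != rhs=0
  e.g. a=a1, b=a2, c=a4: lhs=a1 != rhs=0
Total violating triples: 120


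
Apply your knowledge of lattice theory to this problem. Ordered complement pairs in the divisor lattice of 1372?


Complement pair (a,b): a meet b = bottom, a join b = top.
Here: gcd(a,b)=1 and lcm(a,b)=1372, i.e. a*b=1372 with a,b coprime.
Pairs found: (1,1372), (4,343), (343,4), (1372,1)
Total ordered pairs: 4


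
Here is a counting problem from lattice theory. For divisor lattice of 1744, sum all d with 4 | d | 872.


Interval [4,872] in divisors of 1744: [4, 8, 436, 872]
Sum = 1320


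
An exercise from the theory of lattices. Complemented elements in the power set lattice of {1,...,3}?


An element a is complemented if some b has a meet b = bottom, a join b = top.
every subset A has complement S\A, so all elements are complemented.
Complemented elements: {}, {1}, {2}, {3}, {1,2}, {1,3}, ... (2 more)
Count: 8


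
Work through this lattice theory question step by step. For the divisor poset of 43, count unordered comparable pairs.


A comparable pair {a,b} has a < b or b < a in the order.
Count unordered pairs where one element is strictly below the other.
Examples: {1,43}
Total comparable pairs: 1


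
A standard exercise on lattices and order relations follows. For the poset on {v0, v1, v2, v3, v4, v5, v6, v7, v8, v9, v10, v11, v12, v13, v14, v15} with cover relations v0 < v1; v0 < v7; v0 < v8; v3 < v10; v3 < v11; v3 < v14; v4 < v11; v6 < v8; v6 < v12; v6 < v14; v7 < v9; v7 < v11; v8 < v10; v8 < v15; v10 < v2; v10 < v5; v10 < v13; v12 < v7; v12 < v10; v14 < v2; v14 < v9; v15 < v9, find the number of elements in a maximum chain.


A chain is a totally ordered subset; we count the number of elements in a maximum chain.
Compute, for each element x, the size of the longest chain ending at x:
  v0: 1
  v3: 1
  v4: 1
  v6: 1
  v1: 2
  v12: 2
  ...
A maximum chain: v0 < v8 < v10 < v2
Number of elements in the longest chain: 4


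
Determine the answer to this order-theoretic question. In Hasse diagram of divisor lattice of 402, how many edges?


A cover relation a -< b holds when a < b with no c strictly between.
Cover relations:
  1 -< 2
  1 -< 3
  1 -< 67
  2 -< 6
  2 -< 134
  3 -< 6
  3 -< 201
  6 -< 402
  ...4 more
Total: 12


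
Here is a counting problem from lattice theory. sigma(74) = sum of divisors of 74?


sigma(n) = sum of divisors.
Divisors of 74: [1, 2, 37, 74]
Sum = 114


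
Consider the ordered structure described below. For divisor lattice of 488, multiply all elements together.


Divisors of 488: [1, 2, 4, 8, 61, 122, 244, 488]
Product = n^(d(n)/2) = 488^(8/2)
Product = 56712564736


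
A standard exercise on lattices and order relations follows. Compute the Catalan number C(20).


C(n) = C(2n, n) / (n+1).
C(40, 20) = 137846528820
C(20) = 137846528820 / 21 = 6564120420


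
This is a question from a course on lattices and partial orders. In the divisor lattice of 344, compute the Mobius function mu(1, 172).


In a divisor lattice, mu(a,b) = mu(b/a) where mu is the classical Mobius function.
b/a = 172/1 = 172
Prime factorization of 172: primes [2, 43]
172 is not squarefree, so mu(172) = 0


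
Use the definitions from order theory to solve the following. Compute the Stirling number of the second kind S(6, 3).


S(n,k) = k*S(n-1,k) + S(n-1,k-1).
S(5,3) = 25, S(5,2) = 15
S(6,3) = 3*25 + 15 = 75 + 15
S(6,3) = 90


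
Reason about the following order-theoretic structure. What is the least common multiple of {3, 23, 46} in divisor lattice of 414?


In a divisor lattice, join = lcm (least common multiple).
Compute lcm iteratively: start with first element, then lcm(current, next).
Elements: [3, 23, 46]
lcm(3,23) = 69
lcm(69,46) = 138
Final lcm = 138


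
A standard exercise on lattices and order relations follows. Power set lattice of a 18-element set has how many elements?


Power set = 2^n.
2^18 = 262144


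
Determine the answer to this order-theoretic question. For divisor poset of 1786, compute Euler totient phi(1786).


phi(n) = n * prod_{p|n} (1 - 1/p).
Prime divisors of 1786: [2, 19, 47]
phi(1786) = 1786 * (1 - 1/2) * (1 - 1/19) * (1 - 1/47)
phi(1786) = 828


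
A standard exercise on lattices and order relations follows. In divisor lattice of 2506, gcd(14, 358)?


Meet=gcd.
gcd(14,358)=2


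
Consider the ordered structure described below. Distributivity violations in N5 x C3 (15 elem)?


Distributive law: a ^ (b v c) = (a ^ b) v (a ^ c).
Check all 15^3 = 3375 ordered triples (a,b,c).
  e.g. a=(b,0), b=(a,0), c=(c,0): lhs=(b,0) != rhs=(a,0)
  e.g. a=(b,0), b=(a,0), c=(c,1): lhs=(b,0) != rhs=(a,0)
Total violating triples: 54


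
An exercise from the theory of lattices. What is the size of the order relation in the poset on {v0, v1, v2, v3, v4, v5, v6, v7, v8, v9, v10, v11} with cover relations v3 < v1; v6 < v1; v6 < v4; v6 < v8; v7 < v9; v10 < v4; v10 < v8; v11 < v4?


The order relation is {(a,b) : a <= b}, reflexive so it includes (a,a).
Examples: (v0,v0), (v1,v1), (v10,v10), (v10,v4), (v10,v8), ...
Total ordered pairs: 20


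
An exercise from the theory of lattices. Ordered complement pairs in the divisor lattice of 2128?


Complement pair (a,b): a meet b = bottom, a join b = top.
Here: gcd(a,b)=1 and lcm(a,b)=2128, i.e. a*b=2128 with a,b coprime.
Pairs found: (1,2128), (7,304), (16,133), (19,112), ... (4 more)
Total ordered pairs: 8


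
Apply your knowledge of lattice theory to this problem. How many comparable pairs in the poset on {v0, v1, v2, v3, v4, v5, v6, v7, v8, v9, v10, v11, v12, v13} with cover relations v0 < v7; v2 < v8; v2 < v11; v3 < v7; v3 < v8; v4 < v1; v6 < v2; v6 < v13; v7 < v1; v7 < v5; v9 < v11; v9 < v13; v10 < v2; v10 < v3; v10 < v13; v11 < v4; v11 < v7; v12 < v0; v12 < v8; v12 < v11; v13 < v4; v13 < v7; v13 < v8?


A comparable pair {a,b} has a < b or b < a in the order.
Count unordered pairs where one element is strictly below the other.
Examples: {v0,v1}, {v0,v5}, {v0,v7}, {v0,v12}, ...
Total comparable pairs: 56


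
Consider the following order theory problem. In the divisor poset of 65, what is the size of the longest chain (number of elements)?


A chain is a totally ordered subset; we count the number of elements in a maximum chain.
Compute, for each element x, the size of the longest chain ending at x:
  1: 1
  5: 2
  13: 2
  65: 3
A maximum chain: 1 < 5 < 65
Number of elements in the longest chain: 3


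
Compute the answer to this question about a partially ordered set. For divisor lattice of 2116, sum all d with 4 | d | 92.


Interval [4,92] in divisors of 2116: [4, 92]
Sum = 96


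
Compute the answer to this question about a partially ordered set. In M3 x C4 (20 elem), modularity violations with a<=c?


Modular law: if a <= c then a v (b ^ c) = (a v b) ^ c.
Check all triples (a,b,c) with a <= c among 20 elements.
This lattice is modular (diamonds M_m and their chain-products are modular).
Total violating triples: 0


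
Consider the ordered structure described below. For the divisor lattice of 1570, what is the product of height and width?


Height = length of longest chain minus 1; width = size of largest antichain.
A maximum chain: 1 | 157 | 785 | 1570  (height 3).
A maximum antichain: {2, 5, 157}  (width 3).
Product = 3 * 3 = 9


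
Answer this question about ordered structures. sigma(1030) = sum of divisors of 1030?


sigma(n) = sum of divisors.
Divisors of 1030: [1, 2, 5, 10, 103, 206, 515, 1030]
Sum = 1872


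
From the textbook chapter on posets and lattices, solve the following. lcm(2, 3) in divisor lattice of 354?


Join=lcm.
gcd(2,3)=1
lcm=6


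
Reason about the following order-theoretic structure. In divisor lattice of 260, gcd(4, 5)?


Meet=gcd.
gcd(4,5)=1


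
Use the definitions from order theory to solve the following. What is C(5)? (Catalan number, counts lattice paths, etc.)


C(n) = C(2n, n) / (n+1).
C(10, 5) = 252
C(5) = 252 / 6 = 42


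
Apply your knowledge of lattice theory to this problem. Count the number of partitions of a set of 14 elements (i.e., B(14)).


B(n) = number of set partitions of an n-element set.
B(n) satisfies the recurrence: B(n+1) = sum_k C(n,k)*B(k).
B(14) = 190899322


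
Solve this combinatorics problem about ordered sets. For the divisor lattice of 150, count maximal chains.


A maximal chain goes from the minimum element to a maximal element via cover relations.
Counting all min-to-max paths in the cover graph.
Total maximal chains: 12


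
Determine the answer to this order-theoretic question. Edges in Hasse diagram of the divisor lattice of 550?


A cover relation a -< b holds when a < b with no c strictly between.
Cover relations:
  1 -< 2
  1 -< 5
  1 -< 11
  2 -< 10
  2 -< 22
  5 -< 10
  5 -< 25
  5 -< 55
  ...12 more
Total: 20


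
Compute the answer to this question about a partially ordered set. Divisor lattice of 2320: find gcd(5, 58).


In a divisor lattice, meet = gcd (greatest common divisor).
By Euclidean algorithm or factoring: gcd(5,58) = 1


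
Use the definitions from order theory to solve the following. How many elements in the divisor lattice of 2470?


Divisors of 2470: [1, 2, 5, 10, 13, 19, 26, 38, 65, 95, 130, 190, 247, 494, 1235, 2470]
Count: 16


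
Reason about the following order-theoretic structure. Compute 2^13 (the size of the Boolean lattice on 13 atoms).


Power set = 2^n.
2^13 = 8192


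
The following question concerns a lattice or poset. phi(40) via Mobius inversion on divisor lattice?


phi(n) = n * prod_{p|n} (1 - 1/p).
Prime divisors of 40: [2, 5]
phi(40) = 40 * (1 - 1/2) * (1 - 1/5)
phi(40) = 16


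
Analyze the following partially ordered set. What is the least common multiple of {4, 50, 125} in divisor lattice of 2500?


In a divisor lattice, join = lcm (least common multiple).
Compute lcm iteratively: start with first element, then lcm(current, next).
Elements: [4, 50, 125]
lcm(4,50) = 100
lcm(100,125) = 500
Final lcm = 500


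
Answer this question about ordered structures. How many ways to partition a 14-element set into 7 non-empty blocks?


S(n,k) = k*S(n-1,k) + S(n-1,k-1).
S(13,7) = 5715424, S(13,6) = 9321312
S(14,7) = 7*5715424 + 9321312 = 40007968 + 9321312
S(14,7) = 49329280


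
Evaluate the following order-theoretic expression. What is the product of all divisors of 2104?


Divisors of 2104: [1, 2, 4, 8, 263, 526, 1052, 2104]
Product = n^(d(n)/2) = 2104^(8/2)
Product = 19596699897856


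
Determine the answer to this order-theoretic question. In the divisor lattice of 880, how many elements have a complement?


An element a is complemented if some b has a meet b = bottom, a join b = top.
a is complemented iff gcd(a, n/a)=1, i.e. a is a unitary divisor of 880.
Complemented elements: 1, 5, 11, 16, 55, 80, ... (2 more)
Count: 8


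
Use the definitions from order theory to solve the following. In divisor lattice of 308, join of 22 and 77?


In a divisor lattice, join = lcm (least common multiple).
gcd(22,77) = 11
lcm(22,77) = 22*77/gcd = 1694/11 = 154


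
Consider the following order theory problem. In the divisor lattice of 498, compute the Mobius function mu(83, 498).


In a divisor lattice, mu(a,b) = mu(b/a) where mu is the classical Mobius function.
b/a = 498/83 = 6
Prime factorization of 6: primes [2, 3]
6 is squarefree with 2 prime factor(s), so mu(6) = (-1)^2 = 1


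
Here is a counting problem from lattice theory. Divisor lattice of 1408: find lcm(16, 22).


In a divisor lattice, join = lcm (least common multiple).
gcd(16,22) = 2
lcm(16,22) = 16*22/gcd = 352/2 = 176


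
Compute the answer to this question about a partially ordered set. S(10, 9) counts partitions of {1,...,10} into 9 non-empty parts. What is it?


S(n,k) = k*S(n-1,k) + S(n-1,k-1).
S(9,9) = 1, S(9,8) = 36
S(10,9) = 9*1 + 36 = 9 + 36
S(10,9) = 45


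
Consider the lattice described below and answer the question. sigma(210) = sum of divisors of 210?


sigma(n) = sum of divisors.
Divisors of 210: [1, 2, 3, 5, 6, 7, 10, 14, 15, 21, 30, 35, 42, 70, 105, 210]
Sum = 576


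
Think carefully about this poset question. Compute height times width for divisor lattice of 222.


Height = length of longest chain minus 1; width = size of largest antichain.
A maximum chain: 1 | 37 | 111 | 222  (height 3).
A maximum antichain: {2, 3, 37}  (width 3).
Product = 3 * 3 = 9


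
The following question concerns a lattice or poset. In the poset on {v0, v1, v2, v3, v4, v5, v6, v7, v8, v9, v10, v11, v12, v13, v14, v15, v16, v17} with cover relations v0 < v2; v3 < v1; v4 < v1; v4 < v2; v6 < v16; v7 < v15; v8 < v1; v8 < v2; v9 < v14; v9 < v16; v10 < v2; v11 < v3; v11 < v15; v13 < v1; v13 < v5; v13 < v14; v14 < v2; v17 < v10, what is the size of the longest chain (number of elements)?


A chain is a totally ordered subset; we count the number of elements in a maximum chain.
Compute, for each element x, the size of the longest chain ending at x:
  v0: 1
  v4: 1
  v6: 1
  v7: 1
  v8: 1
  v9: 1
  ...
A maximum chain: v11 < v3 < v1
Number of elements in the longest chain: 3


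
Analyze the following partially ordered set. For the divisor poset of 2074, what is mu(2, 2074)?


In a divisor lattice, mu(a,b) = mu(b/a) where mu is the classical Mobius function.
b/a = 2074/2 = 1037
Prime factorization of 1037: primes [17, 61]
1037 is squarefree with 2 prime factor(s), so mu(1037) = (-1)^2 = 1


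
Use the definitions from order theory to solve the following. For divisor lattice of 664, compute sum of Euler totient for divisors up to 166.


Divisors of 664 up to 166: [1, 2, 4, 8, 83, 166]
phi values: [1, 1, 2, 4, 82, 82]
Sum = 172


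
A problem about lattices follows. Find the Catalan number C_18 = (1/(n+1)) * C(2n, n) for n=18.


C(n) = C(2n, n) / (n+1).
C(36, 18) = 9075135300
C(18) = 9075135300 / 19 = 477638700


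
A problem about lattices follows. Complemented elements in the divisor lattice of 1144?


An element a is complemented if some b has a meet b = bottom, a join b = top.
a is complemented iff gcd(a, n/a)=1, i.e. a is a unitary divisor of 1144.
Complemented elements: 1, 8, 11, 13, 88, 104, ... (2 more)
Count: 8


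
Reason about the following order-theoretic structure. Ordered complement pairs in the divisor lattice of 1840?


Complement pair (a,b): a meet b = bottom, a join b = top.
Here: gcd(a,b)=1 and lcm(a,b)=1840, i.e. a*b=1840 with a,b coprime.
Pairs found: (1,1840), (5,368), (16,115), (23,80), ... (4 more)
Total ordered pairs: 8


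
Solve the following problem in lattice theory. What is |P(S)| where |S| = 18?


Power set = 2^n.
2^18 = 262144


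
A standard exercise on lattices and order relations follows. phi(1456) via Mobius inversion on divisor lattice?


phi(n) = n * prod_{p|n} (1 - 1/p).
Prime divisors of 1456: [2, 7, 13]
phi(1456) = 1456 * (1 - 1/2) * (1 - 1/7) * (1 - 1/13)
phi(1456) = 576


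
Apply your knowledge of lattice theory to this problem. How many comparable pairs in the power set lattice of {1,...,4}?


A comparable pair {a,b} has a < b or b < a in the order.
Count unordered pairs where one element is strictly below the other.
Examples: {{},{1}}, {{},{2}}, {{},{3}}, {{},{4}}, ...
Total comparable pairs: 65


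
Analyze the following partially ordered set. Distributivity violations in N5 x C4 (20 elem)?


Distributive law: a ^ (b v c) = (a ^ b) v (a ^ c).
Check all 20^3 = 8000 ordered triples (a,b,c).
  e.g. a=(b,0), b=(a,0), c=(c,0): lhs=(b,0) != rhs=(a,0)
  e.g. a=(b,0), b=(a,0), c=(c,1): lhs=(b,0) != rhs=(a,0)
Total violating triples: 128


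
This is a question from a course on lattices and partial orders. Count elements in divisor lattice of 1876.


Divisors of 1876: [1, 2, 4, 7, 14, 28, 67, 134, 268, 469, 938, 1876]
Count: 12


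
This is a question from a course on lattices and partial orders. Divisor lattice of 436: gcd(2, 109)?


Meet=gcd.
gcd(2,109)=1


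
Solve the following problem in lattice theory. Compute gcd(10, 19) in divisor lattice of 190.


In a divisor lattice, meet = gcd (greatest common divisor).
By Euclidean algorithm or factoring: gcd(10,19) = 1


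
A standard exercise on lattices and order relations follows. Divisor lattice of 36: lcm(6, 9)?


Join=lcm.
gcd(6,9)=3
lcm=18


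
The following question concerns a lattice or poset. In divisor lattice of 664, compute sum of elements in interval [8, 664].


Interval [8,664] in divisors of 664: [8, 664]
Sum = 672


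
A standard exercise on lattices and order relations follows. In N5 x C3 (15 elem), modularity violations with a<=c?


Modular law: if a <= c then a v (b ^ c) = (a v b) ^ c.
Check all triples (a,b,c) with a <= c among 15 elements.
  e.g. a=(a,0), b=(c,0), c=(b,0): lhs=(a,0) != rhs=(b,0)
  e.g. a=(a,0), b=(c,1), c=(b,0): lhs=(a,0) != rhs=(b,0)
Total violating triples: 18


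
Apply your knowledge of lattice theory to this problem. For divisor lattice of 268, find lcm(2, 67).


In a divisor lattice, join = lcm (least common multiple).
Compute lcm iteratively: start with first element, then lcm(current, next).
Elements: [2, 67]
lcm(2,67) = 134
Final lcm = 134


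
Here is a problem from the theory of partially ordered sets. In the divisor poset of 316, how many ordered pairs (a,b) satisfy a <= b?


The order relation is {(a,b) : a <= b}, reflexive so it includes (a,a).
Examples: (1,1), (1,158), (1,2), (1,316), (1,4), ...
Total ordered pairs: 18


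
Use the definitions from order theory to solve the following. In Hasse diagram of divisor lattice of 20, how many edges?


A cover relation a -< b holds when a < b with no c strictly between.
Cover relations:
  1 -< 2
  1 -< 5
  2 -< 4
  2 -< 10
  4 -< 20
  5 -< 10
  10 -< 20
Total: 7


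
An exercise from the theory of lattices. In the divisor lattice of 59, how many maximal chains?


A maximal chain goes from the minimum element to a maximal element via cover relations.
Counting all min-to-max paths in the cover graph.
Total maximal chains: 1


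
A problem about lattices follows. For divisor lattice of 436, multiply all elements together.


Divisors of 436: [1, 2, 4, 109, 218, 436]
Product = n^(d(n)/2) = 436^(6/2)
Product = 82881856


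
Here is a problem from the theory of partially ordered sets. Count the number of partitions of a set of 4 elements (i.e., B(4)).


B(n) = number of set partitions of an n-element set.
B(n) satisfies the recurrence: B(n+1) = sum_k C(n,k)*B(k).
B(4) = 15


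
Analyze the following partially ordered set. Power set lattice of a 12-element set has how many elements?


Power set = 2^n.
2^12 = 4096


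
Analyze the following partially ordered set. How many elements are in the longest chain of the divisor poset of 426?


A chain is a totally ordered subset; we count the number of elements in a maximum chain.
Compute, for each element x, the size of the longest chain ending at x:
  1: 1
  2: 2
  3: 2
  71: 2
  6: 3
  142: 3
  ...
A maximum chain: 1 < 2 < 6 < 426
Number of elements in the longest chain: 4


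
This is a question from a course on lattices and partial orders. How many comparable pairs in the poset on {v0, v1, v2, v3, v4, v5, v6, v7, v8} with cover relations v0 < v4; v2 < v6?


A comparable pair {a,b} has a < b or b < a in the order.
Count unordered pairs where one element is strictly below the other.
Examples: {v0,v4}, {v2,v6}
Total comparable pairs: 2


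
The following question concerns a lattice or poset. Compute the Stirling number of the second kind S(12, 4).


S(n,k) = k*S(n-1,k) + S(n-1,k-1).
S(11,4) = 145750, S(11,3) = 28501
S(12,4) = 4*145750 + 28501 = 583000 + 28501
S(12,4) = 611501


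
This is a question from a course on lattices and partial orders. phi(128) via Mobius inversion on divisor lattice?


phi(n) = n * prod_{p|n} (1 - 1/p).
Prime divisors of 128: [2]
phi(128) = 128 * (1 - 1/2)
phi(128) = 64


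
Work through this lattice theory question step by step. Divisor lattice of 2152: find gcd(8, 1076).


In a divisor lattice, meet = gcd (greatest common divisor).
By Euclidean algorithm or factoring: gcd(8,1076) = 4


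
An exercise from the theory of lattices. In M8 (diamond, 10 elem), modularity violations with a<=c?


Modular law: if a <= c then a v (b ^ c) = (a v b) ^ c.
Check all triples (a,b,c) with a <= c among 10 elements.
This lattice is modular (diamonds M_m and their chain-products are modular).
Total violating triples: 0


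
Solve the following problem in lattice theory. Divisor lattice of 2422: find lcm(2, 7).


In a divisor lattice, join = lcm (least common multiple).
gcd(2,7) = 1
lcm(2,7) = 2*7/gcd = 14/1 = 14


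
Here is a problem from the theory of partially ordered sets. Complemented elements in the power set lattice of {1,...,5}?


An element a is complemented if some b has a meet b = bottom, a join b = top.
every subset A has complement S\A, so all elements are complemented.
Complemented elements: {}, {1}, {2}, {3}, {4}, {5}, ... (26 more)
Count: 32


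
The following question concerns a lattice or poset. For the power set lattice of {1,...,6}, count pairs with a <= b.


The order relation is {(a,b) : a <= b}, reflexive so it includes (a,a).
Examples: ({},{}), ({},{1,2}), ({},{1,2,3}), ({},{1,2,3,4}), ({},{1,2,3,4,5}), ...
Total ordered pairs: 729


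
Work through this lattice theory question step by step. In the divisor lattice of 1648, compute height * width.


Height = length of longest chain minus 1; width = size of largest antichain.
A maximum chain: 1 | 103 | 206 | 412 | 824 | 1648  (height 5).
A maximum antichain: {2, 103}  (width 2).
Product = 5 * 2 = 10
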